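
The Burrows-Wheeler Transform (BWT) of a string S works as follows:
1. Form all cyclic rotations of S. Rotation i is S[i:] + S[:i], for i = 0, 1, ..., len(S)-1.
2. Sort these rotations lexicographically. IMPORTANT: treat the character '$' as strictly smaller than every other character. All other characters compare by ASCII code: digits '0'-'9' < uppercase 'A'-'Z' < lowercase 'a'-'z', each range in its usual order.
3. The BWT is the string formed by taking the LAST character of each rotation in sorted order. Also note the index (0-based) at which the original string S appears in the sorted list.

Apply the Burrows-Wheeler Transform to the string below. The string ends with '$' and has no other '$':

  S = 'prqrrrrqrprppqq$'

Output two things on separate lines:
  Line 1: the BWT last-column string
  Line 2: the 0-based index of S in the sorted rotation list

Answer: qrpr$qprrpqrprrq
4

Derivation:
All 16 rotations (rotation i = S[i:]+S[:i]):
  rot[0] = prqrrrrqrprppqq$
  rot[1] = rqrrrrqrprppqq$p
  rot[2] = qrrrrqrprppqq$pr
  rot[3] = rrrrqrprppqq$prq
  rot[4] = rrrqrprppqq$prqr
  rot[5] = rrqrprppqq$prqrr
  rot[6] = rqrprppqq$prqrrr
  rot[7] = qrprppqq$prqrrrr
  rot[8] = rprppqq$prqrrrrq
  rot[9] = prppqq$prqrrrrqr
  rot[10] = rppqq$prqrrrrqrp
  rot[11] = ppqq$prqrrrrqrpr
  rot[12] = pqq$prqrrrrqrprp
  rot[13] = qq$prqrrrrqrprpp
  rot[14] = q$prqrrrrqrprppq
  rot[15] = $prqrrrrqrprppqq
Sorted (with $ < everything):
  sorted[0] = $prqrrrrqrprppqq  (last char: 'q')
  sorted[1] = ppqq$prqrrrrqrpr  (last char: 'r')
  sorted[2] = pqq$prqrrrrqrprp  (last char: 'p')
  sorted[3] = prppqq$prqrrrrqr  (last char: 'r')
  sorted[4] = prqrrrrqrprppqq$  (last char: '$')
  sorted[5] = q$prqrrrrqrprppq  (last char: 'q')
  sorted[6] = qq$prqrrrrqrprpp  (last char: 'p')
  sorted[7] = qrprppqq$prqrrrr  (last char: 'r')
  sorted[8] = qrrrrqrprppqq$pr  (last char: 'r')
  sorted[9] = rppqq$prqrrrrqrp  (last char: 'p')
  sorted[10] = rprppqq$prqrrrrq  (last char: 'q')
  sorted[11] = rqrprppqq$prqrrr  (last char: 'r')
  sorted[12] = rqrrrrqrprppqq$p  (last char: 'p')
  sorted[13] = rrqrprppqq$prqrr  (last char: 'r')
  sorted[14] = rrrqrprppqq$prqr  (last char: 'r')
  sorted[15] = rrrrqrprppqq$prq  (last char: 'q')
Last column: qrpr$qprrpqrprrq
Original string S is at sorted index 4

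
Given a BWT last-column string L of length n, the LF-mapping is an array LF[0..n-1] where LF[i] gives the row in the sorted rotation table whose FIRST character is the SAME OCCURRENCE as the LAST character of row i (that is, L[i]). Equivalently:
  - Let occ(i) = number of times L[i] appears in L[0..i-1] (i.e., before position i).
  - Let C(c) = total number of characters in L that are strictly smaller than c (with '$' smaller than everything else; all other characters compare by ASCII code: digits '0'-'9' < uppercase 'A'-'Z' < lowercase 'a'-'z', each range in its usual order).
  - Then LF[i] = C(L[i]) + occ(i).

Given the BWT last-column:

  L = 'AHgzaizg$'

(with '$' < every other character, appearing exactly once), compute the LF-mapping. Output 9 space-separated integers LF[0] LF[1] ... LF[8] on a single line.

Char counts: '$':1, 'A':1, 'H':1, 'a':1, 'g':2, 'i':1, 'z':2
C (first-col start): C('$')=0, C('A')=1, C('H')=2, C('a')=3, C('g')=4, C('i')=6, C('z')=7
L[0]='A': occ=0, LF[0]=C('A')+0=1+0=1
L[1]='H': occ=0, LF[1]=C('H')+0=2+0=2
L[2]='g': occ=0, LF[2]=C('g')+0=4+0=4
L[3]='z': occ=0, LF[3]=C('z')+0=7+0=7
L[4]='a': occ=0, LF[4]=C('a')+0=3+0=3
L[5]='i': occ=0, LF[5]=C('i')+0=6+0=6
L[6]='z': occ=1, LF[6]=C('z')+1=7+1=8
L[7]='g': occ=1, LF[7]=C('g')+1=4+1=5
L[8]='$': occ=0, LF[8]=C('$')+0=0+0=0

Answer: 1 2 4 7 3 6 8 5 0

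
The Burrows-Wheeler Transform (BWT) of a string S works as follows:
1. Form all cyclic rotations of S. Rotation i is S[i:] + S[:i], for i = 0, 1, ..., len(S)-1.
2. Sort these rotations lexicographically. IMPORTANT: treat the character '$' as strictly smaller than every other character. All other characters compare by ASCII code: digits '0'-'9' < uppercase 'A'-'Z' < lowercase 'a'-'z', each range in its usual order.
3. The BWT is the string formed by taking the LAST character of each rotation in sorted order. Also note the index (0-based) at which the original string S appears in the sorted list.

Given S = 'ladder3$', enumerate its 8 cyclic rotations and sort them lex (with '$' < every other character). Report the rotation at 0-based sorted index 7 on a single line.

All 8 rotations (rotation i = S[i:]+S[:i]):
  rot[0] = ladder3$
  rot[1] = adder3$l
  rot[2] = dder3$la
  rot[3] = der3$lad
  rot[4] = er3$ladd
  rot[5] = r3$ladde
  rot[6] = 3$ladder
  rot[7] = $ladder3
Sorted (with $ < everything):
  sorted[0] = $ladder3
  sorted[1] = 3$ladder
  sorted[2] = adder3$l
  sorted[3] = dder3$la
  sorted[4] = der3$lad
  sorted[5] = er3$ladd
  sorted[6] = ladder3$
  sorted[7] = r3$ladde
sorted[7] = r3$ladde

Answer: r3$ladde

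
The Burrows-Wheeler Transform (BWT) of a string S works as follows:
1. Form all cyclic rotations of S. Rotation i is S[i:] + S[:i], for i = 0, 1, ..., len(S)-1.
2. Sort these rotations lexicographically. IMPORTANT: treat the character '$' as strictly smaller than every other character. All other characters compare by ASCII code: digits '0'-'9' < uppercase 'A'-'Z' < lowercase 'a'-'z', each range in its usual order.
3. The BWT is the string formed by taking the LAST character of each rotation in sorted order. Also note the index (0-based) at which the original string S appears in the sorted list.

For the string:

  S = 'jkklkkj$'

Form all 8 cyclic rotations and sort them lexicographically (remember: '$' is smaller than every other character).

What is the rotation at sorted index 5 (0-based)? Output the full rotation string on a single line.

Answer: kklkkj$j

Derivation:
All 8 rotations (rotation i = S[i:]+S[:i]):
  rot[0] = jkklkkj$
  rot[1] = kklkkj$j
  rot[2] = klkkj$jk
  rot[3] = lkkj$jkk
  rot[4] = kkj$jkkl
  rot[5] = kj$jkklk
  rot[6] = j$jkklkk
  rot[7] = $jkklkkj
Sorted (with $ < everything):
  sorted[0] = $jkklkkj
  sorted[1] = j$jkklkk
  sorted[2] = jkklkkj$
  sorted[3] = kj$jkklk
  sorted[4] = kkj$jkkl
  sorted[5] = kklkkj$j
  sorted[6] = klkkj$jk
  sorted[7] = lkkj$jkk
sorted[5] = kklkkj$j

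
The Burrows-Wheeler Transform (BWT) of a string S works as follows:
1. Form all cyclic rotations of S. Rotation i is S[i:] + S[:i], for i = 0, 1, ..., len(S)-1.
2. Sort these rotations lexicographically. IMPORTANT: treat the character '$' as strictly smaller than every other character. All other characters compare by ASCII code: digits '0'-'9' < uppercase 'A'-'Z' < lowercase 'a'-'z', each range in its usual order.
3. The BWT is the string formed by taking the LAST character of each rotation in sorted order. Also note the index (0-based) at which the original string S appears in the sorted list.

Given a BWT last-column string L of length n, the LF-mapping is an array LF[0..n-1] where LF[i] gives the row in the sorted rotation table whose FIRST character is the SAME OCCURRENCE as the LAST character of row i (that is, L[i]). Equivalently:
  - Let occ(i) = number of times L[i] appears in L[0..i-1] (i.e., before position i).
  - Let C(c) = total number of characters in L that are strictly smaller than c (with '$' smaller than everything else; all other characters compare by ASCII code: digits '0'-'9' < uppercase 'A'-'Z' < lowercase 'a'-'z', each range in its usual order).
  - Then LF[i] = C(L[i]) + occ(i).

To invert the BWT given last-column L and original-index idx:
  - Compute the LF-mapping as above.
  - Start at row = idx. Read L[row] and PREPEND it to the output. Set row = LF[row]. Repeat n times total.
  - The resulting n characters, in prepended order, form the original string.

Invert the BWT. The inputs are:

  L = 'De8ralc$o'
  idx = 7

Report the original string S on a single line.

Answer: oracle8D$

Derivation:
LF mapping: 2 5 1 8 3 6 4 0 7
Walk LF starting at row 7, prepending L[row]:
  step 1: row=7, L[7]='$', prepend. Next row=LF[7]=0
  step 2: row=0, L[0]='D', prepend. Next row=LF[0]=2
  step 3: row=2, L[2]='8', prepend. Next row=LF[2]=1
  step 4: row=1, L[1]='e', prepend. Next row=LF[1]=5
  step 5: row=5, L[5]='l', prepend. Next row=LF[5]=6
  step 6: row=6, L[6]='c', prepend. Next row=LF[6]=4
  step 7: row=4, L[4]='a', prepend. Next row=LF[4]=3
  step 8: row=3, L[3]='r', prepend. Next row=LF[3]=8
  step 9: row=8, L[8]='o', prepend. Next row=LF[8]=7
Reversed output: oracle8D$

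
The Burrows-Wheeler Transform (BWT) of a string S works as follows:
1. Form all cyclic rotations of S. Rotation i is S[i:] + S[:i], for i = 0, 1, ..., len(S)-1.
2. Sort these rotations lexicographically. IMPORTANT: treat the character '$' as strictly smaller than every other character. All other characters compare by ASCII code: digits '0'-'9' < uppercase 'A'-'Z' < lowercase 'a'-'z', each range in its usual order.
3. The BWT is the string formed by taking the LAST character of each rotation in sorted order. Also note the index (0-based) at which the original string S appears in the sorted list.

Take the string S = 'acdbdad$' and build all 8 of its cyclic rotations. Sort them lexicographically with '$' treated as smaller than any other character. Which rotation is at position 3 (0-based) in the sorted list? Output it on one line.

Answer: bdad$acd

Derivation:
All 8 rotations (rotation i = S[i:]+S[:i]):
  rot[0] = acdbdad$
  rot[1] = cdbdad$a
  rot[2] = dbdad$ac
  rot[3] = bdad$acd
  rot[4] = dad$acdb
  rot[5] = ad$acdbd
  rot[6] = d$acdbda
  rot[7] = $acdbdad
Sorted (with $ < everything):
  sorted[0] = $acdbdad
  sorted[1] = acdbdad$
  sorted[2] = ad$acdbd
  sorted[3] = bdad$acd
  sorted[4] = cdbdad$a
  sorted[5] = d$acdbda
  sorted[6] = dad$acdb
  sorted[7] = dbdad$ac
sorted[3] = bdad$acd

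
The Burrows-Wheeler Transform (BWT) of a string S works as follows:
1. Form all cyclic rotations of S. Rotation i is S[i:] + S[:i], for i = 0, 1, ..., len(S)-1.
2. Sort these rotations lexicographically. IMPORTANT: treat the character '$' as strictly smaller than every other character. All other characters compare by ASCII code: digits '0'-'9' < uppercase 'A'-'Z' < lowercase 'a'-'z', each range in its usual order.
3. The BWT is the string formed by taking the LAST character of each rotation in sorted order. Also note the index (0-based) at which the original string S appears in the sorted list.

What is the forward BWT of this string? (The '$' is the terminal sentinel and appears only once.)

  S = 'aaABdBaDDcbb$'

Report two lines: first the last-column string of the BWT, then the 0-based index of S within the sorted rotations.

All 13 rotations (rotation i = S[i:]+S[:i]):
  rot[0] = aaABdBaDDcbb$
  rot[1] = aABdBaDDcbb$a
  rot[2] = ABdBaDDcbb$aa
  rot[3] = BdBaDDcbb$aaA
  rot[4] = dBaDDcbb$aaAB
  rot[5] = BaDDcbb$aaABd
  rot[6] = aDDcbb$aaABdB
  rot[7] = DDcbb$aaABdBa
  rot[8] = Dcbb$aaABdBaD
  rot[9] = cbb$aaABdBaDD
  rot[10] = bb$aaABdBaDDc
  rot[11] = b$aaABdBaDDcb
  rot[12] = $aaABdBaDDcbb
Sorted (with $ < everything):
  sorted[0] = $aaABdBaDDcbb  (last char: 'b')
  sorted[1] = ABdBaDDcbb$aa  (last char: 'a')
  sorted[2] = BaDDcbb$aaABd  (last char: 'd')
  sorted[3] = BdBaDDcbb$aaA  (last char: 'A')
  sorted[4] = DDcbb$aaABdBa  (last char: 'a')
  sorted[5] = Dcbb$aaABdBaD  (last char: 'D')
  sorted[6] = aABdBaDDcbb$a  (last char: 'a')
  sorted[7] = aDDcbb$aaABdB  (last char: 'B')
  sorted[8] = aaABdBaDDcbb$  (last char: '$')
  sorted[9] = b$aaABdBaDDcb  (last char: 'b')
  sorted[10] = bb$aaABdBaDDc  (last char: 'c')
  sorted[11] = cbb$aaABdBaDD  (last char: 'D')
  sorted[12] = dBaDDcbb$aaAB  (last char: 'B')
Last column: badAaDaB$bcDB
Original string S is at sorted index 8

Answer: badAaDaB$bcDB
8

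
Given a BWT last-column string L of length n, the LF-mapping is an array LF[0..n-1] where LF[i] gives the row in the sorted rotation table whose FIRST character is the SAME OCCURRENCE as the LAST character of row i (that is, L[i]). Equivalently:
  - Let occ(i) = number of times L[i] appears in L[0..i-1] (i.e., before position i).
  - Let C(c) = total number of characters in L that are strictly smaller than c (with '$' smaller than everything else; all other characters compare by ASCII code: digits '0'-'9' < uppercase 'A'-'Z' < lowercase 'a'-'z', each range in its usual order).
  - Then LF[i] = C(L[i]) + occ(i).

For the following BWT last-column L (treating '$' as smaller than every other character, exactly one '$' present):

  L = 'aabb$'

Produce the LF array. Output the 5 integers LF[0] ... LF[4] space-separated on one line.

Char counts: '$':1, 'a':2, 'b':2
C (first-col start): C('$')=0, C('a')=1, C('b')=3
L[0]='a': occ=0, LF[0]=C('a')+0=1+0=1
L[1]='a': occ=1, LF[1]=C('a')+1=1+1=2
L[2]='b': occ=0, LF[2]=C('b')+0=3+0=3
L[3]='b': occ=1, LF[3]=C('b')+1=3+1=4
L[4]='$': occ=0, LF[4]=C('$')+0=0+0=0

Answer: 1 2 3 4 0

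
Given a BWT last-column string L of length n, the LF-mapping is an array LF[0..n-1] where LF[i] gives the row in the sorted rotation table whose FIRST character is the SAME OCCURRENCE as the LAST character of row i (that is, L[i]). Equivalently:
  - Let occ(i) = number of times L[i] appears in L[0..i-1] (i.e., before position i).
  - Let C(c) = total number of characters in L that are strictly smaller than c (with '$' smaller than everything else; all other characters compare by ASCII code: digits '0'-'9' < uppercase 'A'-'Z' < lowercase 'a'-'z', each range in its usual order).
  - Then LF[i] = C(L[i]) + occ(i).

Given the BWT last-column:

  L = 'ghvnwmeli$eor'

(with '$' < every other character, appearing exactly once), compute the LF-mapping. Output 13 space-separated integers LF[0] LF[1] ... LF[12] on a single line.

Answer: 3 4 11 8 12 7 1 6 5 0 2 9 10

Derivation:
Char counts: '$':1, 'e':2, 'g':1, 'h':1, 'i':1, 'l':1, 'm':1, 'n':1, 'o':1, 'r':1, 'v':1, 'w':1
C (first-col start): C('$')=0, C('e')=1, C('g')=3, C('h')=4, C('i')=5, C('l')=6, C('m')=7, C('n')=8, C('o')=9, C('r')=10, C('v')=11, C('w')=12
L[0]='g': occ=0, LF[0]=C('g')+0=3+0=3
L[1]='h': occ=0, LF[1]=C('h')+0=4+0=4
L[2]='v': occ=0, LF[2]=C('v')+0=11+0=11
L[3]='n': occ=0, LF[3]=C('n')+0=8+0=8
L[4]='w': occ=0, LF[4]=C('w')+0=12+0=12
L[5]='m': occ=0, LF[5]=C('m')+0=7+0=7
L[6]='e': occ=0, LF[6]=C('e')+0=1+0=1
L[7]='l': occ=0, LF[7]=C('l')+0=6+0=6
L[8]='i': occ=0, LF[8]=C('i')+0=5+0=5
L[9]='$': occ=0, LF[9]=C('$')+0=0+0=0
L[10]='e': occ=1, LF[10]=C('e')+1=1+1=2
L[11]='o': occ=0, LF[11]=C('o')+0=9+0=9
L[12]='r': occ=0, LF[12]=C('r')+0=10+0=10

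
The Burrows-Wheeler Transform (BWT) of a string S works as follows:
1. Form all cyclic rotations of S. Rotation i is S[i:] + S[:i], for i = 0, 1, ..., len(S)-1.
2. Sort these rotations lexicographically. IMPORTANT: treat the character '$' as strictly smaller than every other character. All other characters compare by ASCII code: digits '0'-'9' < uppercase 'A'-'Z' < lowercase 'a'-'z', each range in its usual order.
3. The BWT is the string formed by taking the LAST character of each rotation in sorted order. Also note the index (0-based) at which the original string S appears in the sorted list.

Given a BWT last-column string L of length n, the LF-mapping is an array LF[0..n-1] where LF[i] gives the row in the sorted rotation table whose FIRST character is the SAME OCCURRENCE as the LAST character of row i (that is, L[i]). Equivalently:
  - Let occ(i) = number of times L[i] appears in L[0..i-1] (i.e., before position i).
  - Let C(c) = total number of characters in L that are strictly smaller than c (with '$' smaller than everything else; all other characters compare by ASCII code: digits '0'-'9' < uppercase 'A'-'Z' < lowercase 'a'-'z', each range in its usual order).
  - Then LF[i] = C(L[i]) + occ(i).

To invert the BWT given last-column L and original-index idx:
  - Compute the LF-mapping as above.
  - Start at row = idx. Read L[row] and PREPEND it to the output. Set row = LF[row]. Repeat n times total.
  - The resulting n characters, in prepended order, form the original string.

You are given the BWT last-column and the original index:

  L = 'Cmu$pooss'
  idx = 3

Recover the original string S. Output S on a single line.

Answer: opossumC$

Derivation:
LF mapping: 1 2 8 0 5 3 4 6 7
Walk LF starting at row 3, prepending L[row]:
  step 1: row=3, L[3]='$', prepend. Next row=LF[3]=0
  step 2: row=0, L[0]='C', prepend. Next row=LF[0]=1
  step 3: row=1, L[1]='m', prepend. Next row=LF[1]=2
  step 4: row=2, L[2]='u', prepend. Next row=LF[2]=8
  step 5: row=8, L[8]='s', prepend. Next row=LF[8]=7
  step 6: row=7, L[7]='s', prepend. Next row=LF[7]=6
  step 7: row=6, L[6]='o', prepend. Next row=LF[6]=4
  step 8: row=4, L[4]='p', prepend. Next row=LF[4]=5
  step 9: row=5, L[5]='o', prepend. Next row=LF[5]=3
Reversed output: opossumC$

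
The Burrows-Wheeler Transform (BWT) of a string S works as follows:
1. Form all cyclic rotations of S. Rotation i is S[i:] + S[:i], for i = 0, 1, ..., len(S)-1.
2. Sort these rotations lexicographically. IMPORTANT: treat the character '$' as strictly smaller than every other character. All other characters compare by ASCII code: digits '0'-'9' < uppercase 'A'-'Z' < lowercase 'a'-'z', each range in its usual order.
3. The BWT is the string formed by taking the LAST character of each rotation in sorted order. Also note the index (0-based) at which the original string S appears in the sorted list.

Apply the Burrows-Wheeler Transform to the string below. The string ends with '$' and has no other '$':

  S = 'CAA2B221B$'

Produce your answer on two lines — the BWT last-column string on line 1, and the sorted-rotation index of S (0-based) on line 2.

All 10 rotations (rotation i = S[i:]+S[:i]):
  rot[0] = CAA2B221B$
  rot[1] = AA2B221B$C
  rot[2] = A2B221B$CA
  rot[3] = 2B221B$CAA
  rot[4] = B221B$CAA2
  rot[5] = 221B$CAA2B
  rot[6] = 21B$CAA2B2
  rot[7] = 1B$CAA2B22
  rot[8] = B$CAA2B221
  rot[9] = $CAA2B221B
Sorted (with $ < everything):
  sorted[0] = $CAA2B221B  (last char: 'B')
  sorted[1] = 1B$CAA2B22  (last char: '2')
  sorted[2] = 21B$CAA2B2  (last char: '2')
  sorted[3] = 221B$CAA2B  (last char: 'B')
  sorted[4] = 2B221B$CAA  (last char: 'A')
  sorted[5] = A2B221B$CA  (last char: 'A')
  sorted[6] = AA2B221B$C  (last char: 'C')
  sorted[7] = B$CAA2B221  (last char: '1')
  sorted[8] = B221B$CAA2  (last char: '2')
  sorted[9] = CAA2B221B$  (last char: '$')
Last column: B22BAAC12$
Original string S is at sorted index 9

Answer: B22BAAC12$
9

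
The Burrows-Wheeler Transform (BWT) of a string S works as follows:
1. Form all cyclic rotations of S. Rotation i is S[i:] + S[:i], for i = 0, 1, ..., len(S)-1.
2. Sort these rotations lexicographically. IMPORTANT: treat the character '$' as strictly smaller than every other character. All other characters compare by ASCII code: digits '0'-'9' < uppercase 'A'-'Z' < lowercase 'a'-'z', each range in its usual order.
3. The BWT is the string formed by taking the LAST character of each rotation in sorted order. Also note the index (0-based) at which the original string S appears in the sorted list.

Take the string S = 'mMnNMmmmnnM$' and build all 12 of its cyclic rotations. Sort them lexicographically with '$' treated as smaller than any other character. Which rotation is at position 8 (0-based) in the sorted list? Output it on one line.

Answer: mnnM$mMnNMmm

Derivation:
All 12 rotations (rotation i = S[i:]+S[:i]):
  rot[0] = mMnNMmmmnnM$
  rot[1] = MnNMmmmnnM$m
  rot[2] = nNMmmmnnM$mM
  rot[3] = NMmmmnnM$mMn
  rot[4] = MmmmnnM$mMnN
  rot[5] = mmmnnM$mMnNM
  rot[6] = mmnnM$mMnNMm
  rot[7] = mnnM$mMnNMmm
  rot[8] = nnM$mMnNMmmm
  rot[9] = nM$mMnNMmmmn
  rot[10] = M$mMnNMmmmnn
  rot[11] = $mMnNMmmmnnM
Sorted (with $ < everything):
  sorted[0] = $mMnNMmmmnnM
  sorted[1] = M$mMnNMmmmnn
  sorted[2] = MmmmnnM$mMnN
  sorted[3] = MnNMmmmnnM$m
  sorted[4] = NMmmmnnM$mMn
  sorted[5] = mMnNMmmmnnM$
  sorted[6] = mmmnnM$mMnNM
  sorted[7] = mmnnM$mMnNMm
  sorted[8] = mnnM$mMnNMmm
  sorted[9] = nM$mMnNMmmmn
  sorted[10] = nNMmmmnnM$mM
  sorted[11] = nnM$mMnNMmmm
sorted[8] = mnnM$mMnNMmm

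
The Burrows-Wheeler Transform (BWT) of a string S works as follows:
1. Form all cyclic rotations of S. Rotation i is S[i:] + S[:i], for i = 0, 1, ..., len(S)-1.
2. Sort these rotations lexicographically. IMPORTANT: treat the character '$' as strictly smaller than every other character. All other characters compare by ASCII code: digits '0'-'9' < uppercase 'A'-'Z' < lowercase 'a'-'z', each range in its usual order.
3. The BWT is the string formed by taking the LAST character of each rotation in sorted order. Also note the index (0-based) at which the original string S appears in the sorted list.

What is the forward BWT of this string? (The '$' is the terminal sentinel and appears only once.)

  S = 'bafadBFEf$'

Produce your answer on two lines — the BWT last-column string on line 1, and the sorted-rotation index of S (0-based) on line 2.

Answer: fdFBfb$aEa
6

Derivation:
All 10 rotations (rotation i = S[i:]+S[:i]):
  rot[0] = bafadBFEf$
  rot[1] = afadBFEf$b
  rot[2] = fadBFEf$ba
  rot[3] = adBFEf$baf
  rot[4] = dBFEf$bafa
  rot[5] = BFEf$bafad
  rot[6] = FEf$bafadB
  rot[7] = Ef$bafadBF
  rot[8] = f$bafadBFE
  rot[9] = $bafadBFEf
Sorted (with $ < everything):
  sorted[0] = $bafadBFEf  (last char: 'f')
  sorted[1] = BFEf$bafad  (last char: 'd')
  sorted[2] = Ef$bafadBF  (last char: 'F')
  sorted[3] = FEf$bafadB  (last char: 'B')
  sorted[4] = adBFEf$baf  (last char: 'f')
  sorted[5] = afadBFEf$b  (last char: 'b')
  sorted[6] = bafadBFEf$  (last char: '$')
  sorted[7] = dBFEf$bafa  (last char: 'a')
  sorted[8] = f$bafadBFE  (last char: 'E')
  sorted[9] = fadBFEf$ba  (last char: 'a')
Last column: fdFBfb$aEa
Original string S is at sorted index 6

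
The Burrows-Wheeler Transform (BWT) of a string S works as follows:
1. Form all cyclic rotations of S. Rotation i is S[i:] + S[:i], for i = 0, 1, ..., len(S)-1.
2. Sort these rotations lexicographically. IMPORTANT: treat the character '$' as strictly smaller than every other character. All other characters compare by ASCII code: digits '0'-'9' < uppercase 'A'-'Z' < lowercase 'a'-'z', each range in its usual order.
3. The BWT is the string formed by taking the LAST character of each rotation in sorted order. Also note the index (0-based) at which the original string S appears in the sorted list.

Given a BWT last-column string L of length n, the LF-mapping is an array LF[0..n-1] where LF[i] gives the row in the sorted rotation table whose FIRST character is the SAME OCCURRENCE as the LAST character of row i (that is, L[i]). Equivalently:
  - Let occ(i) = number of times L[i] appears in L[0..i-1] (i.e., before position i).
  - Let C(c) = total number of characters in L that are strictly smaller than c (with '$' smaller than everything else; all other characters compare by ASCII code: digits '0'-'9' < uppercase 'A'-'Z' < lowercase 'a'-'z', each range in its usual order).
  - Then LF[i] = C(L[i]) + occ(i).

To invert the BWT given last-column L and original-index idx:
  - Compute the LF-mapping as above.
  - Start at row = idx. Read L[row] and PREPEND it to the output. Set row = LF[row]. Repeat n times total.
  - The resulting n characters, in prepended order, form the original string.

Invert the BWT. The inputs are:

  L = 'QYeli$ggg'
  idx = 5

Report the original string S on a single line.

Answer: giggleYQ$

Derivation:
LF mapping: 1 2 3 8 7 0 4 5 6
Walk LF starting at row 5, prepending L[row]:
  step 1: row=5, L[5]='$', prepend. Next row=LF[5]=0
  step 2: row=0, L[0]='Q', prepend. Next row=LF[0]=1
  step 3: row=1, L[1]='Y', prepend. Next row=LF[1]=2
  step 4: row=2, L[2]='e', prepend. Next row=LF[2]=3
  step 5: row=3, L[3]='l', prepend. Next row=LF[3]=8
  step 6: row=8, L[8]='g', prepend. Next row=LF[8]=6
  step 7: row=6, L[6]='g', prepend. Next row=LF[6]=4
  step 8: row=4, L[4]='i', prepend. Next row=LF[4]=7
  step 9: row=7, L[7]='g', prepend. Next row=LF[7]=5
Reversed output: giggleYQ$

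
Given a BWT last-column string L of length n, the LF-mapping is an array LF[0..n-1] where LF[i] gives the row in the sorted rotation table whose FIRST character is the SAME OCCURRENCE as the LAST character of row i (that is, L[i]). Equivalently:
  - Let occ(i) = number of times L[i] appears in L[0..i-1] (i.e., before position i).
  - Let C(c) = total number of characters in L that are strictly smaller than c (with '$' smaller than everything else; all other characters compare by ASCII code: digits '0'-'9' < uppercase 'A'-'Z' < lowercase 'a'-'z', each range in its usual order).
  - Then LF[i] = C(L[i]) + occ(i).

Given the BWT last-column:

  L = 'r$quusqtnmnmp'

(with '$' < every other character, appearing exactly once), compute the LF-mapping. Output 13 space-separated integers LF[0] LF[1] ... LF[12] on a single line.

Answer: 8 0 6 11 12 9 7 10 3 1 4 2 5

Derivation:
Char counts: '$':1, 'm':2, 'n':2, 'p':1, 'q':2, 'r':1, 's':1, 't':1, 'u':2
C (first-col start): C('$')=0, C('m')=1, C('n')=3, C('p')=5, C('q')=6, C('r')=8, C('s')=9, C('t')=10, C('u')=11
L[0]='r': occ=0, LF[0]=C('r')+0=8+0=8
L[1]='$': occ=0, LF[1]=C('$')+0=0+0=0
L[2]='q': occ=0, LF[2]=C('q')+0=6+0=6
L[3]='u': occ=0, LF[3]=C('u')+0=11+0=11
L[4]='u': occ=1, LF[4]=C('u')+1=11+1=12
L[5]='s': occ=0, LF[5]=C('s')+0=9+0=9
L[6]='q': occ=1, LF[6]=C('q')+1=6+1=7
L[7]='t': occ=0, LF[7]=C('t')+0=10+0=10
L[8]='n': occ=0, LF[8]=C('n')+0=3+0=3
L[9]='m': occ=0, LF[9]=C('m')+0=1+0=1
L[10]='n': occ=1, LF[10]=C('n')+1=3+1=4
L[11]='m': occ=1, LF[11]=C('m')+1=1+1=2
L[12]='p': occ=0, LF[12]=C('p')+0=5+0=5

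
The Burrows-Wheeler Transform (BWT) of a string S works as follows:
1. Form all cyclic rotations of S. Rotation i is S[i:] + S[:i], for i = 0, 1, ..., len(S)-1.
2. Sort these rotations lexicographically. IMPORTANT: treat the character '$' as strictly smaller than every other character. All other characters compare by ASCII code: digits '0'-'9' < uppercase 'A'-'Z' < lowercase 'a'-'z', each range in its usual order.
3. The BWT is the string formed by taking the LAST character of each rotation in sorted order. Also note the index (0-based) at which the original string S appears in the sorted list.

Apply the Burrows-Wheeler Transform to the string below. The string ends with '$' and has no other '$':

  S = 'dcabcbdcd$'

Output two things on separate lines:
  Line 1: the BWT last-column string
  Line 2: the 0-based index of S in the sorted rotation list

Answer: dcacdbdc$b
8

Derivation:
All 10 rotations (rotation i = S[i:]+S[:i]):
  rot[0] = dcabcbdcd$
  rot[1] = cabcbdcd$d
  rot[2] = abcbdcd$dc
  rot[3] = bcbdcd$dca
  rot[4] = cbdcd$dcab
  rot[5] = bdcd$dcabc
  rot[6] = dcd$dcabcb
  rot[7] = cd$dcabcbd
  rot[8] = d$dcabcbdc
  rot[9] = $dcabcbdcd
Sorted (with $ < everything):
  sorted[0] = $dcabcbdcd  (last char: 'd')
  sorted[1] = abcbdcd$dc  (last char: 'c')
  sorted[2] = bcbdcd$dca  (last char: 'a')
  sorted[3] = bdcd$dcabc  (last char: 'c')
  sorted[4] = cabcbdcd$d  (last char: 'd')
  sorted[5] = cbdcd$dcab  (last char: 'b')
  sorted[6] = cd$dcabcbd  (last char: 'd')
  sorted[7] = d$dcabcbdc  (last char: 'c')
  sorted[8] = dcabcbdcd$  (last char: '$')
  sorted[9] = dcd$dcabcb  (last char: 'b')
Last column: dcacdbdc$b
Original string S is at sorted index 8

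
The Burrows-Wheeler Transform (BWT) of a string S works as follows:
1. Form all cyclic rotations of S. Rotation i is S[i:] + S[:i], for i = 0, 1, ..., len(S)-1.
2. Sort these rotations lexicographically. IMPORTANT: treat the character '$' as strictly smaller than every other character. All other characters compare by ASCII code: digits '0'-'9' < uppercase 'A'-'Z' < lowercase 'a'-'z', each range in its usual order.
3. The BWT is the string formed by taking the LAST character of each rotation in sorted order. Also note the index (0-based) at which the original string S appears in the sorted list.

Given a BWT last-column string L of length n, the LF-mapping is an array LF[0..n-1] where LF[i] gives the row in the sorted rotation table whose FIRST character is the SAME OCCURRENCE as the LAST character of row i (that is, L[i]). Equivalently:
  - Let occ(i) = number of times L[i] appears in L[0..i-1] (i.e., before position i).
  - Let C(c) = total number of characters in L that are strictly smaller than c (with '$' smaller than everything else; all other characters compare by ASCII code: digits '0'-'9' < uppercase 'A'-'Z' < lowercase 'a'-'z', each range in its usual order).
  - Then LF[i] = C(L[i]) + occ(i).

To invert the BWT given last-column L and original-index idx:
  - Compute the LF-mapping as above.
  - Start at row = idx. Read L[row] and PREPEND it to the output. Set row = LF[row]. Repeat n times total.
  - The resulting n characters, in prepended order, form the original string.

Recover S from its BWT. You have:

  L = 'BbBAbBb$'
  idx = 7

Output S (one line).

LF mapping: 2 5 3 1 6 4 7 0
Walk LF starting at row 7, prepending L[row]:
  step 1: row=7, L[7]='$', prepend. Next row=LF[7]=0
  step 2: row=0, L[0]='B', prepend. Next row=LF[0]=2
  step 3: row=2, L[2]='B', prepend. Next row=LF[2]=3
  step 4: row=3, L[3]='A', prepend. Next row=LF[3]=1
  step 5: row=1, L[1]='b', prepend. Next row=LF[1]=5
  step 6: row=5, L[5]='B', prepend. Next row=LF[5]=4
  step 7: row=4, L[4]='b', prepend. Next row=LF[4]=6
  step 8: row=6, L[6]='b', prepend. Next row=LF[6]=7
Reversed output: bbBbABB$

Answer: bbBbABB$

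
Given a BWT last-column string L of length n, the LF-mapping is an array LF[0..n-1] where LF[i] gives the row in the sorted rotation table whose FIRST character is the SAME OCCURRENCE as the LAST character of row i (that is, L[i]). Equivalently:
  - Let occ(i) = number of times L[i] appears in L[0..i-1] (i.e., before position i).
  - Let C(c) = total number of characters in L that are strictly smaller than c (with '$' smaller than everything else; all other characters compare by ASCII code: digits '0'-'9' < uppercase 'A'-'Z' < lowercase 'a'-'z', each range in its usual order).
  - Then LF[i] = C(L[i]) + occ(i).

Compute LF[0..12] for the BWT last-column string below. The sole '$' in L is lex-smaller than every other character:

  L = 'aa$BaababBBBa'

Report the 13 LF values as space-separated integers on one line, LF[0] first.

Char counts: '$':1, 'B':4, 'a':6, 'b':2
C (first-col start): C('$')=0, C('B')=1, C('a')=5, C('b')=11
L[0]='a': occ=0, LF[0]=C('a')+0=5+0=5
L[1]='a': occ=1, LF[1]=C('a')+1=5+1=6
L[2]='$': occ=0, LF[2]=C('$')+0=0+0=0
L[3]='B': occ=0, LF[3]=C('B')+0=1+0=1
L[4]='a': occ=2, LF[4]=C('a')+2=5+2=7
L[5]='a': occ=3, LF[5]=C('a')+3=5+3=8
L[6]='b': occ=0, LF[6]=C('b')+0=11+0=11
L[7]='a': occ=4, LF[7]=C('a')+4=5+4=9
L[8]='b': occ=1, LF[8]=C('b')+1=11+1=12
L[9]='B': occ=1, LF[9]=C('B')+1=1+1=2
L[10]='B': occ=2, LF[10]=C('B')+2=1+2=3
L[11]='B': occ=3, LF[11]=C('B')+3=1+3=4
L[12]='a': occ=5, LF[12]=C('a')+5=5+5=10

Answer: 5 6 0 1 7 8 11 9 12 2 3 4 10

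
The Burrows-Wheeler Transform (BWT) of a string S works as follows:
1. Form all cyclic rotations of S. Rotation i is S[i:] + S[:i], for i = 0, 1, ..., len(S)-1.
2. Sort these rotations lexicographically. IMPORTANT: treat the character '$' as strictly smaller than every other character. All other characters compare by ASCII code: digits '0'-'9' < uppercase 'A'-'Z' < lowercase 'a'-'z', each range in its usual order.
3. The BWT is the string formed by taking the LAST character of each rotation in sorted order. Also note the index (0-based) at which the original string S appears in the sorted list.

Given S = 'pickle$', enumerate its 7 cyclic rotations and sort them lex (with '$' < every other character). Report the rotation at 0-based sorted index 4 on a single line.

Answer: kle$pic

Derivation:
All 7 rotations (rotation i = S[i:]+S[:i]):
  rot[0] = pickle$
  rot[1] = ickle$p
  rot[2] = ckle$pi
  rot[3] = kle$pic
  rot[4] = le$pick
  rot[5] = e$pickl
  rot[6] = $pickle
Sorted (with $ < everything):
  sorted[0] = $pickle
  sorted[1] = ckle$pi
  sorted[2] = e$pickl
  sorted[3] = ickle$p
  sorted[4] = kle$pic
  sorted[5] = le$pick
  sorted[6] = pickle$
sorted[4] = kle$pic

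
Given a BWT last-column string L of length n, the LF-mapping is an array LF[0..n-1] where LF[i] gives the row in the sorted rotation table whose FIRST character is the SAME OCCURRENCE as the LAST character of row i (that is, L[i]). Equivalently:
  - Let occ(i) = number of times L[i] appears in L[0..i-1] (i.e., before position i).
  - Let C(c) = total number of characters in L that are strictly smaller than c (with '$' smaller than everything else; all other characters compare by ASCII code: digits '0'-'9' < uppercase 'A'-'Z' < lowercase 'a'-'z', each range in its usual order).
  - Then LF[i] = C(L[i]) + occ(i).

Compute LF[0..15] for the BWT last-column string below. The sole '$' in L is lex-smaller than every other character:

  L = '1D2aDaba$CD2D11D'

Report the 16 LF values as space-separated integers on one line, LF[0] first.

Answer: 1 7 4 12 8 13 15 14 0 6 9 5 10 2 3 11

Derivation:
Char counts: '$':1, '1':3, '2':2, 'C':1, 'D':5, 'a':3, 'b':1
C (first-col start): C('$')=0, C('1')=1, C('2')=4, C('C')=6, C('D')=7, C('a')=12, C('b')=15
L[0]='1': occ=0, LF[0]=C('1')+0=1+0=1
L[1]='D': occ=0, LF[1]=C('D')+0=7+0=7
L[2]='2': occ=0, LF[2]=C('2')+0=4+0=4
L[3]='a': occ=0, LF[3]=C('a')+0=12+0=12
L[4]='D': occ=1, LF[4]=C('D')+1=7+1=8
L[5]='a': occ=1, LF[5]=C('a')+1=12+1=13
L[6]='b': occ=0, LF[6]=C('b')+0=15+0=15
L[7]='a': occ=2, LF[7]=C('a')+2=12+2=14
L[8]='$': occ=0, LF[8]=C('$')+0=0+0=0
L[9]='C': occ=0, LF[9]=C('C')+0=6+0=6
L[10]='D': occ=2, LF[10]=C('D')+2=7+2=9
L[11]='2': occ=1, LF[11]=C('2')+1=4+1=5
L[12]='D': occ=3, LF[12]=C('D')+3=7+3=10
L[13]='1': occ=1, LF[13]=C('1')+1=1+1=2
L[14]='1': occ=2, LF[14]=C('1')+2=1+2=3
L[15]='D': occ=4, LF[15]=C('D')+4=7+4=11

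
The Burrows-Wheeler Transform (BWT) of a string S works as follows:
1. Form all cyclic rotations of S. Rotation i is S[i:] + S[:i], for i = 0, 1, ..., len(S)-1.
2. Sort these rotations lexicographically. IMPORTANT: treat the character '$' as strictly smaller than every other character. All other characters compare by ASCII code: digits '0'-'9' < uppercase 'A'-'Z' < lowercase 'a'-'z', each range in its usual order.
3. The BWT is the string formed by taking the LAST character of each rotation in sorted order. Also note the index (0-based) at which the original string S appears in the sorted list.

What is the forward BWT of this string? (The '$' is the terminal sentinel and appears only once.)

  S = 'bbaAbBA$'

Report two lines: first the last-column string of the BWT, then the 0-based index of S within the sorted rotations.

All 8 rotations (rotation i = S[i:]+S[:i]):
  rot[0] = bbaAbBA$
  rot[1] = baAbBA$b
  rot[2] = aAbBA$bb
  rot[3] = AbBA$bba
  rot[4] = bBA$bbaA
  rot[5] = BA$bbaAb
  rot[6] = A$bbaAbB
  rot[7] = $bbaAbBA
Sorted (with $ < everything):
  sorted[0] = $bbaAbBA  (last char: 'A')
  sorted[1] = A$bbaAbB  (last char: 'B')
  sorted[2] = AbBA$bba  (last char: 'a')
  sorted[3] = BA$bbaAb  (last char: 'b')
  sorted[4] = aAbBA$bb  (last char: 'b')
  sorted[5] = bBA$bbaA  (last char: 'A')
  sorted[6] = baAbBA$b  (last char: 'b')
  sorted[7] = bbaAbBA$  (last char: '$')
Last column: ABabbAb$
Original string S is at sorted index 7

Answer: ABabbAb$
7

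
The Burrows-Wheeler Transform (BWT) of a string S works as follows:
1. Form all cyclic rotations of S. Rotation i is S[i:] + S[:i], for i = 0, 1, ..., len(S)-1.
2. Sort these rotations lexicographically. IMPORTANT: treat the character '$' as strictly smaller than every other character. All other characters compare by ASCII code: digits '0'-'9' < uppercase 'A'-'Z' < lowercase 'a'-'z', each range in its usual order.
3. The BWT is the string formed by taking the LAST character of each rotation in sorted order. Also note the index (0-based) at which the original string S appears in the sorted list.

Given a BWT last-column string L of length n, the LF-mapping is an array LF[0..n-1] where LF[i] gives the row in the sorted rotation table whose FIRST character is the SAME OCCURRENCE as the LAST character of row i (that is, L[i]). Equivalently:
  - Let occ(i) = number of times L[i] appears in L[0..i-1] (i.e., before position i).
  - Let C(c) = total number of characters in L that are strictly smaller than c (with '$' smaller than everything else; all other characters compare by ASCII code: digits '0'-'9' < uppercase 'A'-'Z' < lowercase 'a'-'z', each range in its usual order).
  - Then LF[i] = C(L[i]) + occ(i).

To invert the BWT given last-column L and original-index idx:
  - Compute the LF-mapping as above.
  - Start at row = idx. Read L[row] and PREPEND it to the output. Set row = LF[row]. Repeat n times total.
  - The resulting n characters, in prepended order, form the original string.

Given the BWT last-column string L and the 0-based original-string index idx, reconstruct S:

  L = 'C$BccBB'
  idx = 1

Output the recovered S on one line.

Answer: BBcBcC$

Derivation:
LF mapping: 4 0 1 5 6 2 3
Walk LF starting at row 1, prepending L[row]:
  step 1: row=1, L[1]='$', prepend. Next row=LF[1]=0
  step 2: row=0, L[0]='C', prepend. Next row=LF[0]=4
  step 3: row=4, L[4]='c', prepend. Next row=LF[4]=6
  step 4: row=6, L[6]='B', prepend. Next row=LF[6]=3
  step 5: row=3, L[3]='c', prepend. Next row=LF[3]=5
  step 6: row=5, L[5]='B', prepend. Next row=LF[5]=2
  step 7: row=2, L[2]='B', prepend. Next row=LF[2]=1
Reversed output: BBcBcC$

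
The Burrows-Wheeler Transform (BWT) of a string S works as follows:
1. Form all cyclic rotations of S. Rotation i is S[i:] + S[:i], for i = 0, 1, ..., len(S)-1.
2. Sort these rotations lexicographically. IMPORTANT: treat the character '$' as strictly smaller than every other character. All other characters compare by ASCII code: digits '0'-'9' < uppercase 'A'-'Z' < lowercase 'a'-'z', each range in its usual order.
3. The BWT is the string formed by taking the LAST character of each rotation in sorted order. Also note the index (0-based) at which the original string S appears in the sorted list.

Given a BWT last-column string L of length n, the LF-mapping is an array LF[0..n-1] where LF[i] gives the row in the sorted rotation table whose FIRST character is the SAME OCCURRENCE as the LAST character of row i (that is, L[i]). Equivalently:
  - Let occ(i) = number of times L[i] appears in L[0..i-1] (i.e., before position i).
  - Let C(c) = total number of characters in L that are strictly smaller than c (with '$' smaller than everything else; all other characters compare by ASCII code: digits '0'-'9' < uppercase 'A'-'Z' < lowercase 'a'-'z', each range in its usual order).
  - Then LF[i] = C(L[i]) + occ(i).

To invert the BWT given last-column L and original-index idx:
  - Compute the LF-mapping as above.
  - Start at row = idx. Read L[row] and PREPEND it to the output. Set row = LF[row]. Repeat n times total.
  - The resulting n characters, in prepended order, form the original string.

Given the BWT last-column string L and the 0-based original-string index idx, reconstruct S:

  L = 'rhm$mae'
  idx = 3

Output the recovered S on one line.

LF mapping: 6 3 4 0 5 1 2
Walk LF starting at row 3, prepending L[row]:
  step 1: row=3, L[3]='$', prepend. Next row=LF[3]=0
  step 2: row=0, L[0]='r', prepend. Next row=LF[0]=6
  step 3: row=6, L[6]='e', prepend. Next row=LF[6]=2
  step 4: row=2, L[2]='m', prepend. Next row=LF[2]=4
  step 5: row=4, L[4]='m', prepend. Next row=LF[4]=5
  step 6: row=5, L[5]='a', prepend. Next row=LF[5]=1
  step 7: row=1, L[1]='h', prepend. Next row=LF[1]=3
Reversed output: hammer$

Answer: hammer$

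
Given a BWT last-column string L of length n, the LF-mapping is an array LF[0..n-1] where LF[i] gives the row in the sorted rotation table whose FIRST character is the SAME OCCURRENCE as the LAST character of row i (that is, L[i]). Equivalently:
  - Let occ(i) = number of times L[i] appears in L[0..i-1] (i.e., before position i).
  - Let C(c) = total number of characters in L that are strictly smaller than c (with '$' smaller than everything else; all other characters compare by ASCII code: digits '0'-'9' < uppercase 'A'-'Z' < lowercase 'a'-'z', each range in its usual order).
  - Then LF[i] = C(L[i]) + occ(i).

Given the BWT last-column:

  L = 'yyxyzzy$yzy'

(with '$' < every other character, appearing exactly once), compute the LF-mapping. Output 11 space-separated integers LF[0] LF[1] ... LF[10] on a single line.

Answer: 2 3 1 4 8 9 5 0 6 10 7

Derivation:
Char counts: '$':1, 'x':1, 'y':6, 'z':3
C (first-col start): C('$')=0, C('x')=1, C('y')=2, C('z')=8
L[0]='y': occ=0, LF[0]=C('y')+0=2+0=2
L[1]='y': occ=1, LF[1]=C('y')+1=2+1=3
L[2]='x': occ=0, LF[2]=C('x')+0=1+0=1
L[3]='y': occ=2, LF[3]=C('y')+2=2+2=4
L[4]='z': occ=0, LF[4]=C('z')+0=8+0=8
L[5]='z': occ=1, LF[5]=C('z')+1=8+1=9
L[6]='y': occ=3, LF[6]=C('y')+3=2+3=5
L[7]='$': occ=0, LF[7]=C('$')+0=0+0=0
L[8]='y': occ=4, LF[8]=C('y')+4=2+4=6
L[9]='z': occ=2, LF[9]=C('z')+2=8+2=10
L[10]='y': occ=5, LF[10]=C('y')+5=2+5=7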